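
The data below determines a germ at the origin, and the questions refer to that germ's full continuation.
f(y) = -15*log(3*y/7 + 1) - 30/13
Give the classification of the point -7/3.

The point is a logarithmic branch point.

The term (-15)*log(1 - y/(-7/3)) has argument 1 - -7/3/(-7/3) = 0 at -7/3: a logarithmic (infinitely-sheeted) branch point; the remaining terms are analytic or single-valued there.


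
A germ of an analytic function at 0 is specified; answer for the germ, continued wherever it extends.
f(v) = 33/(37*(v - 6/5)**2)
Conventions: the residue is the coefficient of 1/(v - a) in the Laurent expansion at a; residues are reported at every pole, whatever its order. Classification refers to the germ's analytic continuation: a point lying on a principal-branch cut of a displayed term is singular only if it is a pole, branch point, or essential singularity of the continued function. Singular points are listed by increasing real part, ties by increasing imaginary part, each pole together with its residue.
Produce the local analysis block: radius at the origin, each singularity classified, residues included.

Radius of convergence at 0: 6/5.
At 6/5: a pole of order 2; residue 0.

Denominator factor (v - 6/5)^2: pole of order 2 at 6/5, modulus 6/5.
The radius of convergence is the smallest modulus among the singular points: 6/5.
At the order-2 pole 6/5 set g(v) = (v - (6/5))^2*f(v) = 33/37.
Order-2 pole: residue = g'(a); g'(6/5) = 0, so the residue is 0.


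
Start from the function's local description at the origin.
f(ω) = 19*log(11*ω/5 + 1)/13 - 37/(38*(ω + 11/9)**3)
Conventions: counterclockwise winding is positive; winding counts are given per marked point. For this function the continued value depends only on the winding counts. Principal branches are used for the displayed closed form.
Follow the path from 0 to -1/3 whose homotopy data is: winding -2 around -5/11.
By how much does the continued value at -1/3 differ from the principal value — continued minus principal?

The rational part is single-valued and drops out of the difference; each branch term changes only by its own monodromy.
(19/13)*log(1 - ω/(-5/11)): each positive loop around -5/11 adds 2*pi*i to the log, so winding -2 contributes (19/13)*(-2)*2*pi*i = -(76/13)*pi*i.
Summing the contributions at ω = -1/3 gives -(76/13)*pi*i.

Continued minus principal equals -(76/13)*pi*i.


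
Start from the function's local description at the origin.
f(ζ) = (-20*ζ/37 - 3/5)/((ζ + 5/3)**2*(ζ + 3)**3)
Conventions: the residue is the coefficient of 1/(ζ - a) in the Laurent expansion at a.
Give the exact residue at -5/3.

The residue is -24327/47360.

At the order-2 pole -5/3 set g(ζ) = (ζ - (-5/3))^2*f(ζ) = (-20*ζ/37 - 3/5)/(ζ + 3)**3.
Order-2 pole: residue = g'(a); g'(-5/3) = -24327/47360, so the residue is -24327/47360.


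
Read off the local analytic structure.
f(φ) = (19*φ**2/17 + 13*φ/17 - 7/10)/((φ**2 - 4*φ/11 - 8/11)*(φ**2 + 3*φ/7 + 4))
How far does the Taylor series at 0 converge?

The radius of convergence is -2/11 + (2/11)*sqrt(23).

Denominator factor (φ**2 - 4*φ/11 - 8/11): discriminant 368/121, real irrational roots 2/11 + (2/11)*sqrt(23) and 2/11 - (2/11)*sqrt(23); poles of order 1, moduli 2/11 + (2/11)*sqrt(23) and -2/11 + (2/11)*sqrt(23).
Denominator factor (φ**2 + 3*φ/7 + 4): discriminant -775/49, complex-conjugate roots (-3/14) + ((5/14)*sqrt(31))*i and (-3/14) - ((5/14)*sqrt(31))*i; poles of order 1, moduli 2 and 2.
The radius of convergence is the smallest modulus among the singular points: -2/11 + (2/11)*sqrt(23).


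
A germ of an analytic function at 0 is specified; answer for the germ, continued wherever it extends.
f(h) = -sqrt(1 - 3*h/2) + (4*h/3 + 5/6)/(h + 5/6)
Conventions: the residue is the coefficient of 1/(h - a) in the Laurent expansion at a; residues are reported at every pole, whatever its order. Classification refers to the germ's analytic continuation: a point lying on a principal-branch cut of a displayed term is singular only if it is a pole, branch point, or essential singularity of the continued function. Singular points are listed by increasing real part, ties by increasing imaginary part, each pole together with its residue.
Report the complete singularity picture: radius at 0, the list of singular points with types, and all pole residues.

Denominator factor (h + 5/6): pole of order 1 at -5/6, modulus 5/6.
Branch term (-1)*sqrt(1 - h/(2/3)): its argument vanishes at h = 2/3, a square-root branch point, modulus 2/3.
The radius of convergence is the smallest modulus among the singular points: 2/3.
The branch term is analytic at -5/6 and contributes nothing to the residue; only the rational part matters.
At the order-1 pole -5/6 set g(h) = (h - (-5/6))*(rational part) = 4*h/3 + 5/6.
Simple pole: residue = g(a) at a = -5/6, which is -5/18.
List the singular points by increasing real part (a conjugate pair: the negative imaginary part first).

Radius of convergence at 0: 2/3.
At -5/6: a pole of order 1; residue -5/18.
At 2/3: an algebraic (square-root) branch point.


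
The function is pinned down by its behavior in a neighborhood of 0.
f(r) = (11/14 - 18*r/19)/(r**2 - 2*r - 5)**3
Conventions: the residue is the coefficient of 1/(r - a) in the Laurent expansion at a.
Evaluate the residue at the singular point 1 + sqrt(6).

The residue is -(43/306432)*sqrt(6).

The factor r**2 - 2*r - 5 splits as (r - a)(r - a') with a = 1 + sqrt(6), a' = 1 - sqrt(6). At the order-3 pole a set g(r) = (r - a)^3*f(r) = [11/14 - 18*r/19] / (r - a')^3.
Order-3 pole: residue = g''(a)/2; g''(1 + sqrt(6)) = -(43/153216)*sqrt(6), so the residue is -(43/306432)*sqrt(6).


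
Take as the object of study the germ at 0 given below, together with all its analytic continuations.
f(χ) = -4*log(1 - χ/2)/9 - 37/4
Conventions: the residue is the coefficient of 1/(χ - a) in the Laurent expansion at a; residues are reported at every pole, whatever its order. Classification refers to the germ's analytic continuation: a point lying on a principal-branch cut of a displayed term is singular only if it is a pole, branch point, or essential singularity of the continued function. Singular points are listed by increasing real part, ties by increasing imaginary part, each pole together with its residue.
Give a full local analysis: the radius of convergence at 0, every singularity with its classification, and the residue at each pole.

Branch term (-4/9)*log(1 - χ/(2)): its argument vanishes at χ = 2, a logarithmic branch point, modulus 2.
The radius of convergence is the smallest modulus among the singular points: 2.

Radius of convergence at 0: 2.
At 2: a logarithmic branch point.


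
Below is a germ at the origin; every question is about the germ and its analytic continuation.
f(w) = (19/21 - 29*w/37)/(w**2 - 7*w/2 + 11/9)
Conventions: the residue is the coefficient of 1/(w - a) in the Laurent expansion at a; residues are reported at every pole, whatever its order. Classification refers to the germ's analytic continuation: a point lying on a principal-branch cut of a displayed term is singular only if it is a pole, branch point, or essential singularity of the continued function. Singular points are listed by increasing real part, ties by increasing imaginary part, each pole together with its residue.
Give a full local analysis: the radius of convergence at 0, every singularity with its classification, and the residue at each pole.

Radius of convergence at 0: 7/4 - (1/12)*sqrt(265).
At 7/4 - (1/12)*sqrt(265): a pole of order 1; residue -29/74 + (1451/137270)*sqrt(265).
At 7/4 + (1/12)*sqrt(265): a pole of order 1; residue -29/74 - (1451/137270)*sqrt(265).

Denominator factor (w**2 - 7*w/2 + 11/9): discriminant 265/36, real irrational roots 7/4 + (1/12)*sqrt(265) and 7/4 - (1/12)*sqrt(265); poles of order 1, moduli 7/4 + (1/12)*sqrt(265) and 7/4 - (1/12)*sqrt(265).
The radius of convergence is the smallest modulus among the singular points: 7/4 - (1/12)*sqrt(265).
The factor w**2 - 7*w/2 + 11/9 splits as (w - a)(w - a') with a = 7/4 - (1/12)*sqrt(265), a' = 7/4 + (1/12)*sqrt(265). At the order-1 pole a set g(w) = (w - a)*f(w) = [19/21 - 29*w/37] / (w - a').
Simple pole: residue = g(a) at a = 7/4 - (1/12)*sqrt(265), which is -29/74 + (1451/137270)*sqrt(265).
The factor w**2 - 7*w/2 + 11/9 splits as (w - a)(w - a') with a = 7/4 + (1/12)*sqrt(265), a' = 7/4 - (1/12)*sqrt(265). At the order-1 pole a set g(w) = (w - a)*f(w) = [19/21 - 29*w/37] / (w - a').
Simple pole: residue = g(a) at a = 7/4 + (1/12)*sqrt(265), which is -29/74 - (1451/137270)*sqrt(265).
List the singular points by increasing real part (a conjugate pair: the negative imaginary part first).


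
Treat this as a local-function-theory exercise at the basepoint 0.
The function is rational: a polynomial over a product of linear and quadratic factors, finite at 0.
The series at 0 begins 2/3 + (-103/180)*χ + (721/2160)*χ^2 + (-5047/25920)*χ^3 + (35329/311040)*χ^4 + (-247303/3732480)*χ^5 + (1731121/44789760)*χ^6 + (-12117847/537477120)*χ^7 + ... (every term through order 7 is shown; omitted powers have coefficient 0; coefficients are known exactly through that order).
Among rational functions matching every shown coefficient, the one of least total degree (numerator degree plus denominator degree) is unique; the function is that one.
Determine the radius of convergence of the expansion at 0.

The radius of convergence is 12/7.

No rational of total degree below 2 reproduces all 8 coefficients; solving the [1/1] Pade equations on them gives f(χ) = (8/7 - 11*χ/35)/(χ + 12/7), whose expansion matches every shown term.
Denominator factor (χ + 12/7): pole of order 1 at -12/7, modulus 12/7.
The radius of convergence is the smallest modulus among the singular points: 12/7.


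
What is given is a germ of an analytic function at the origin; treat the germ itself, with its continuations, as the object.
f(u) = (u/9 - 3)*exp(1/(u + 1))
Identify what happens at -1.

The exponent 1/(u - (-1)) has a pole at -1, so exp(1/(u - (-1))) takes every nonzero value near it: an essential singularity (not a pole of any order).

The point is an essential singularity.


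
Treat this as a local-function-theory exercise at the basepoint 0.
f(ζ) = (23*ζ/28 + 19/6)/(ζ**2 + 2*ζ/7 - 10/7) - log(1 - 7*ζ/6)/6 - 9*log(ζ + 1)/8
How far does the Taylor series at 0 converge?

Denominator factor (ζ**2 + 2*ζ/7 - 10/7): discriminant 284/49, real irrational roots -1/7 + (1/7)*sqrt(71) and -1/7 - (1/7)*sqrt(71); poles of order 1, moduli -1/7 + (1/7)*sqrt(71) and 1/7 + (1/7)*sqrt(71).
Branch term (-1/6)*log(1 - ζ/(6/7)): its argument vanishes at ζ = 6/7, a logarithmic branch point, modulus 6/7.
Branch term (-9/8)*log(1 - ζ/(-1)): its argument vanishes at ζ = -1, a logarithmic branch point, modulus 1.
The radius of convergence is the smallest modulus among the singular points: 6/7.

The radius of convergence is 6/7.


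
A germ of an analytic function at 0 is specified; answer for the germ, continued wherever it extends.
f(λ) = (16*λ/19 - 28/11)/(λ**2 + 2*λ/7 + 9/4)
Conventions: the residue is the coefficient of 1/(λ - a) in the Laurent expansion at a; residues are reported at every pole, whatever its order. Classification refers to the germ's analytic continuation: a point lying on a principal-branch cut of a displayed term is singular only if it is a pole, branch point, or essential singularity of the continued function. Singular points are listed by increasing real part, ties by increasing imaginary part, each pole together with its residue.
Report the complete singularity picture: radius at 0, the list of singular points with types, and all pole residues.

Radius of convergence at 0: 3/2.
At (-1/7) - ((1/14)*sqrt(437))*i: a pole of order 1; residue (8/19) - ((3900/91333)*sqrt(437))*i.
At (-1/7) + ((1/14)*sqrt(437))*i: a pole of order 1; residue (8/19) + ((3900/91333)*sqrt(437))*i.

Denominator factor (λ**2 + 2*λ/7 + 9/4): discriminant -437/49, complex-conjugate roots (-1/7) + ((1/14)*sqrt(437))*i and (-1/7) - ((1/14)*sqrt(437))*i; poles of order 1, moduli 3/2 and 3/2.
The radius of convergence is the smallest modulus among the singular points: 3/2.
The factor λ**2 + 2*λ/7 + 9/4 splits as (λ - a)(λ - a') with a = (-1/7) - ((1/14)*sqrt(437))*i, a' = (-1/7) + ((1/14)*sqrt(437))*i. At the order-1 pole a set g(λ) = (λ - a)*f(λ) = [16*λ/19 - 28/11] / (λ - a').
Simple pole: residue = g(a) at a = (-1/7) - ((1/14)*sqrt(437))*i, which is (8/19) - ((3900/91333)*sqrt(437))*i.
The factor λ**2 + 2*λ/7 + 9/4 splits as (λ - a)(λ - a') with a = (-1/7) + ((1/14)*sqrt(437))*i, a' = (-1/7) - ((1/14)*sqrt(437))*i. At the order-1 pole a set g(λ) = (λ - a)*f(λ) = [16*λ/19 - 28/11] / (λ - a').
Simple pole: residue = g(a) at a = (-1/7) + ((1/14)*sqrt(437))*i, which is (8/19) + ((3900/91333)*sqrt(437))*i.
List the singular points by increasing real part (a conjugate pair: the negative imaginary part first).


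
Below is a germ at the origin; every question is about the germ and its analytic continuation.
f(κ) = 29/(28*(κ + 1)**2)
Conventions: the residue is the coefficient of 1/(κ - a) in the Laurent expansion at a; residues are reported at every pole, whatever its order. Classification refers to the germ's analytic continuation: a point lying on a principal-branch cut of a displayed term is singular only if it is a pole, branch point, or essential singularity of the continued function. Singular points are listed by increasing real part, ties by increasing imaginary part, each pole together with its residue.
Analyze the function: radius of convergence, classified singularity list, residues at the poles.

Denominator factor (κ + 1)^2: pole of order 2 at -1, modulus 1.
The radius of convergence is the smallest modulus among the singular points: 1.
At the order-2 pole -1 set g(κ) = (κ - (-1))^2*f(κ) = 29/28.
Order-2 pole: residue = g'(a); g'(-1) = 0, so the residue is 0.

Radius of convergence at 0: 1.
At -1: a pole of order 2; residue 0.


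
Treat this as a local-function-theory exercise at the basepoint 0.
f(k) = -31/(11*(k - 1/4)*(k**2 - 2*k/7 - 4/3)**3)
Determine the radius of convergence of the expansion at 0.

The radius of convergence is 1/4.

Denominator factor (k**2 - 2*k/7 - 4/3)^3: discriminant 796/147, real irrational roots 1/7 + (1/21)*sqrt(597) and 1/7 - (1/21)*sqrt(597); poles of order 3, moduli 1/7 + (1/21)*sqrt(597) and -1/7 + (1/21)*sqrt(597).
Denominator factor (k - 1/4): pole of order 1 at 1/4, modulus 1/4.
The radius of convergence is the smallest modulus among the singular points: 1/4.


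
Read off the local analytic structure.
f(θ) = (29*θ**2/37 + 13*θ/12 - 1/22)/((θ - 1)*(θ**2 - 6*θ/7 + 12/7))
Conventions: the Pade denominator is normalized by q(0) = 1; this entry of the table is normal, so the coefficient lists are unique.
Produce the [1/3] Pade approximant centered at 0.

The Pade approximant has numerator coefficients [7/264, -74837395927/115031482704]; denominator coefficients [1, -3519478959/1597659482, 25197148417/9585956892, -887507022955/354680405004].

Taylor coefficients needed (expand at 0): a_0 = 7/264, a_1 = -469/792, a_2 = -161077/117216, a_3 = -987637/703296, a_4 = -225799/234432.
Write the denominator as Q(θ) = 1 + q1*θ + q2*θ^2 + q3*θ^3. Requiring Q*f - P = O(θ^5) with deg P <= 1 kills the coefficients of θ^2..θ^4 in Q*f:
  θ^2: a_2 + q1*a_1 + q2*a_0 = 0, i.e. -161077/117216 + (-469/792)*q1 + (7/264)*q2 = 0.
  θ^3: a_3 + q1*a_2 + q2*a_1 + q3*a_0 = 0, i.e. -987637/703296 + (-161077/117216)*q1 + (-469/792)*q2 + (7/264)*q3 = 0.
  θ^4: a_4 + q1*a_3 + q2*a_2 + q3*a_1 = 0, i.e. -225799/234432 + (-987637/703296)*q1 + (-161077/117216)*q2 + (-469/792)*q3 = 0.
Solving this linear system: q1 = -3519478959/1597659482, q2 = 25197148417/9585956892, q3 = -887507022955/354680405004.
The numerator is Q*f truncated at degree 1: P0 = a_0 = 7/264; P1 = a_1 + q1*a_0 = -74837395927/115031482704.


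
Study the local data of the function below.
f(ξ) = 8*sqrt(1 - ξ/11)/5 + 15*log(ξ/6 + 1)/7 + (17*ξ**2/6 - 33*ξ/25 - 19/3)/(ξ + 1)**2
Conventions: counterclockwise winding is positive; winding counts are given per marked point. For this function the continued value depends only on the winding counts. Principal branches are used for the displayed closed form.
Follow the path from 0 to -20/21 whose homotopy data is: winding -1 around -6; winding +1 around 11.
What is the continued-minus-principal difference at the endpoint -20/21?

The rational part is single-valued and drops out of the difference; each branch term changes only by its own monodromy.
(8/5)*sqrt(1 - ξ/(11)): winding +1 is odd, the square root flips sign, contributing -2*(8/5)*sqrt(1 - (-20/21)/(11)) = -2*(8/5)*sqrt(251/231) = -(16/1155)*sqrt(57981).
(15/7)*log(1 - ξ/(-6)): each positive loop around -6 adds 2*pi*i to the log, so winding -1 contributes (15/7)*(-1)*2*pi*i = -(30/7)*pi*i.
Summing the contributions at ξ = -20/21 gives (-(16/1155)*sqrt(57981)) - ((30/7)*pi)*i.

Continued minus principal equals (-(16/1155)*sqrt(57981)) - ((30/7)*pi)*i.


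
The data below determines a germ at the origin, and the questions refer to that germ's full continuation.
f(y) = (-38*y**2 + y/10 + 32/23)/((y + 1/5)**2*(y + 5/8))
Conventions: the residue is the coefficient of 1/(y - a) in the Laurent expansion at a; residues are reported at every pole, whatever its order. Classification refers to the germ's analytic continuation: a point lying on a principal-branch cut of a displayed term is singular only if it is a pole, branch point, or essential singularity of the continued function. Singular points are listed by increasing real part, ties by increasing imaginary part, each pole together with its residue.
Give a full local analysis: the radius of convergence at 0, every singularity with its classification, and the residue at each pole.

Radius of convergence at 0: 1/5.
At -5/8: a pole of order 1; residue -497350/6647.
At -1/5: a pole of order 2; residue 244764/6647.

Denominator factor (y + 1/5)^2: pole of order 2 at -1/5, modulus 1/5.
Denominator factor (y + 5/8): pole of order 1 at -5/8, modulus 5/8.
The radius of convergence is the smallest modulus among the singular points: 1/5.
At the order-1 pole -5/8 set g(y) = (y - (-5/8))*f(y) = (-38*y**2 + y/10 + 32/23)/(y + 1/5)**2.
Simple pole: residue = g(a) at a = -5/8, which is -497350/6647.
At the order-2 pole -1/5 set g(y) = (y - (-1/5))^2*f(y) = (-38*y**2 + y/10 + 32/23)/(y + 5/8).
Order-2 pole: residue = g'(a); g'(-1/5) = 244764/6647, so the residue is 244764/6647.
List the singular points by increasing real part (a conjugate pair: the negative imaginary part first).


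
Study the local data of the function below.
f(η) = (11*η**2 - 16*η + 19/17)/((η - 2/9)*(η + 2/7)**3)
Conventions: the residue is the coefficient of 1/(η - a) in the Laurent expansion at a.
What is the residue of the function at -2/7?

The residue is 8053983/557056.

At the order-3 pole -2/7 set g(η) = (η - (-2/7))^3*f(η) = (11*η**2 - 16*η + 19/17)/(η - 2/9).
Order-3 pole: residue = g''(a)/2; g''(-2/7) = 8053983/278528, so the residue is 8053983/557056.


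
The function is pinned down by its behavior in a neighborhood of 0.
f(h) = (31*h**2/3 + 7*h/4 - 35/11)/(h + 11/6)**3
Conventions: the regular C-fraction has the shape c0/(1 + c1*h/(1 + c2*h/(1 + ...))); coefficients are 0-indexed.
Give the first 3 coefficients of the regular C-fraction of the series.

The regular C-fraction coefficients are [-7560/14641, 481/220, -5430301/2222220].

Taylor coefficients (expand at 0): a_0 = -7560/14641, a_1 = 181818/161051, a_2 = 514548/1771561.
c0 = a_0 = -7560/14641. Peel one level at a time: if S = 1 + c*h/S' with S'(0) = 1, then c is the h-coefficient of S and S' = c*h/(S - 1).
S_1 = c0/f = 1 + (481/220)*h + (5430301/1016400)*h^2 + ...; c1 = 481/220.
S_2 = c1*h/(S_1 - 1) = 1 + (-5430301/2222220)*h + ...; c2 = -5430301/2222220.


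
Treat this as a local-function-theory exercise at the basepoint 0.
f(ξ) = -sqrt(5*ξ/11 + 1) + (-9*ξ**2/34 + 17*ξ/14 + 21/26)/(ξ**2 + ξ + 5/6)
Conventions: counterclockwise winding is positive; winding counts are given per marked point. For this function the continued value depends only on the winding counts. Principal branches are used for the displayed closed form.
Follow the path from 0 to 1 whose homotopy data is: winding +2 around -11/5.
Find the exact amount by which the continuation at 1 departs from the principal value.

Continued minus principal equals 0.

The rational part is single-valued and drops out of the difference; each branch term changes only by its own monodromy.
(-1)*sqrt(1 - ξ/(-11/5)): winding +2 is even, the square root returns to the same sheet, contribution 0.
Summing the contributions at ξ = 1 gives 0.


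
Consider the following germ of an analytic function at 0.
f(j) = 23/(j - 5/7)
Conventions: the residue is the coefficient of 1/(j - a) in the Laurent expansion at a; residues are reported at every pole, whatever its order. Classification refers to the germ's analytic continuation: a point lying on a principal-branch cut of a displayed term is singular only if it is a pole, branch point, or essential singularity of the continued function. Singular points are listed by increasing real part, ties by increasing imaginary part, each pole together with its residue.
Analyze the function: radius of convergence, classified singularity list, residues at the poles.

Denominator factor (j - 5/7): pole of order 1 at 5/7, modulus 5/7.
The radius of convergence is the smallest modulus among the singular points: 5/7.
At the order-1 pole 5/7 set g(j) = (j - (5/7))*f(j) = 23.
Simple pole: residue = g(a) at a = 5/7, which is 23.

Radius of convergence at 0: 5/7.
At 5/7: a pole of order 1; residue 23.


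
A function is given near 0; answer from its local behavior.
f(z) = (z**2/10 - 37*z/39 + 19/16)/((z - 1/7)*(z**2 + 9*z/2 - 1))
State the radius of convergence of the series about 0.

Denominator factor (z**2 + 9*z/2 - 1): discriminant 97/4, real irrational roots -9/4 + (1/4)*sqrt(97) and -9/4 - (1/4)*sqrt(97); poles of order 1, moduli -9/4 + (1/4)*sqrt(97) and 9/4 + (1/4)*sqrt(97).
Denominator factor (z - 1/7): pole of order 1 at 1/7, modulus 1/7.
The radius of convergence is the smallest modulus among the singular points: 1/7.

The radius of convergence is 1/7.


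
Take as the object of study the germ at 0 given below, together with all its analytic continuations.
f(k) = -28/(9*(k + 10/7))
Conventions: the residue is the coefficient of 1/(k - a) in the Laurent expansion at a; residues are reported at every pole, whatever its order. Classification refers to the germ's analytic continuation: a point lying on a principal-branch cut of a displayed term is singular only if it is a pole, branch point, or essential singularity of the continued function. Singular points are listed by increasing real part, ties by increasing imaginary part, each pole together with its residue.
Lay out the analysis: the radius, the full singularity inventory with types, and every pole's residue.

Denominator factor (k + 10/7): pole of order 1 at -10/7, modulus 10/7.
The radius of convergence is the smallest modulus among the singular points: 10/7.
At the order-1 pole -10/7 set g(k) = (k - (-10/7))*f(k) = -28/9.
Simple pole: residue = g(a) at a = -10/7, which is -28/9.

Radius of convergence at 0: 10/7.
At -10/7: a pole of order 1; residue -28/9.


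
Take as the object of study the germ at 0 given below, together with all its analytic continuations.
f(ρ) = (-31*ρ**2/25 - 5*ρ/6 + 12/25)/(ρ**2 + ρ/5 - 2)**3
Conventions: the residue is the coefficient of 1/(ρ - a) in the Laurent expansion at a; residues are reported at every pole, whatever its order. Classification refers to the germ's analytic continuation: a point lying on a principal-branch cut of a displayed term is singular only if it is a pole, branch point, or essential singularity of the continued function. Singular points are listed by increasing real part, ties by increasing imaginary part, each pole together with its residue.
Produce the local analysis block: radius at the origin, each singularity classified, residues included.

Radius of convergence at 0: -1/10 + (1/10)*sqrt(201).
At -1/10 - (1/10)*sqrt(201): a pole of order 3; residue -(51815/16241202)*sqrt(201).
At -1/10 + (1/10)*sqrt(201): a pole of order 3; residue (51815/16241202)*sqrt(201).


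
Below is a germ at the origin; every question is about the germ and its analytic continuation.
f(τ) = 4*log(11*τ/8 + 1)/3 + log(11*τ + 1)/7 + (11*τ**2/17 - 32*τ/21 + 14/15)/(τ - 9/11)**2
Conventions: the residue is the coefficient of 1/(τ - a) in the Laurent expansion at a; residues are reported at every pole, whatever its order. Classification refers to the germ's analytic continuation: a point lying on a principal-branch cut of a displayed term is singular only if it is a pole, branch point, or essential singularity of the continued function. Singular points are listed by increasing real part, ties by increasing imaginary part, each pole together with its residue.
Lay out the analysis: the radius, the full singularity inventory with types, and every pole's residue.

Denominator factor (τ - 9/11)^2: pole of order 2 at 9/11, modulus 9/11.
Branch term (4/3)*log(1 - τ/(-8/11)): its argument vanishes at τ = -8/11, a logarithmic branch point, modulus 8/11.
Branch term (1/7)*log(1 - τ/(-1/11)): its argument vanishes at τ = -1/11, a logarithmic branch point, modulus 1/11.
The radius of convergence is the smallest modulus among the singular points: 1/11.
The branch terms are analytic at 9/11 and contribute nothing to the residue; only the rational part matters.
At the order-2 pole 9/11 set g(τ) = (τ - (9/11))^2*(rational part) = 11*τ**2/17 - 32*τ/21 + 14/15.
Order-2 pole: residue = g'(a); g'(9/11) = -166/357, so the residue is -166/357.
List the singular points by increasing real part (a conjugate pair: the negative imaginary part first).

Radius of convergence at 0: 1/11.
At -8/11: a logarithmic branch point.
At -1/11: a logarithmic branch point.
At 9/11: a pole of order 2; residue -166/357.


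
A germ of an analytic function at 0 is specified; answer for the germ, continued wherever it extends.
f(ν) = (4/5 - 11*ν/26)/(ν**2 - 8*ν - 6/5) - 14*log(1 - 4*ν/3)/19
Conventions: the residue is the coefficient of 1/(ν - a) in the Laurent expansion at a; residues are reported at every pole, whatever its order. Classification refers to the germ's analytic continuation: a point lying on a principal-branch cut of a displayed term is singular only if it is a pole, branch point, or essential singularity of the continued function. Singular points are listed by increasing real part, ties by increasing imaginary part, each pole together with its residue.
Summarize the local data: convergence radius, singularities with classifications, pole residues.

Radius of convergence at 0: -4 + (1/5)*sqrt(430).
At 4 - (1/5)*sqrt(430): a pole of order 1; residue -11/52 + (29/5590)*sqrt(430).
At 3/4: a logarithmic branch point.
At 4 + (1/5)*sqrt(430): a pole of order 1; residue -11/52 - (29/5590)*sqrt(430).

Denominator factor (ν**2 - 8*ν - 6/5): discriminant 344/5, real irrational roots 4 + (1/5)*sqrt(430) and 4 - (1/5)*sqrt(430); poles of order 1, moduli 4 + (1/5)*sqrt(430) and -4 + (1/5)*sqrt(430).
Branch term (-14/19)*log(1 - ν/(3/4)): its argument vanishes at ν = 3/4, a logarithmic branch point, modulus 3/4.
The radius of convergence is the smallest modulus among the singular points: -4 + (1/5)*sqrt(430).
The branch term is analytic at 4 - (1/5)*sqrt(430) and contributes nothing to the residue; only the rational part matters.
The factor ν**2 - 8*ν - 6/5 splits as (ν - a)(ν - a') with a = 4 - (1/5)*sqrt(430), a' = 4 + (1/5)*sqrt(430). At the order-1 pole a set g(ν) = (ν - a)*(rational part) = [4/5 - 11*ν/26] / (ν - a').
Simple pole: residue = g(a) at a = 4 - (1/5)*sqrt(430), which is -11/52 + (29/5590)*sqrt(430).
The branch term is analytic at 4 + (1/5)*sqrt(430) and contributes nothing to the residue; only the rational part matters.
The factor ν**2 - 8*ν - 6/5 splits as (ν - a)(ν - a') with a = 4 + (1/5)*sqrt(430), a' = 4 - (1/5)*sqrt(430). At the order-1 pole a set g(ν) = (ν - a)*(rational part) = [4/5 - 11*ν/26] / (ν - a').
Simple pole: residue = g(a) at a = 4 + (1/5)*sqrt(430), which is -11/52 - (29/5590)*sqrt(430).
List the singular points by increasing real part (a conjugate pair: the negative imaginary part first).


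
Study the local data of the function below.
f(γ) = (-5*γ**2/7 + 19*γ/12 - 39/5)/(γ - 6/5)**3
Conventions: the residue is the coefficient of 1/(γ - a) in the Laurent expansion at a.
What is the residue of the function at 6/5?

At the order-3 pole 6/5 set g(γ) = (γ - (6/5))^3*f(γ) = -5*γ**2/7 + 19*γ/12 - 39/5.
Order-3 pole: residue = g''(a)/2; g''(6/5) = -10/7, so the residue is -5/7.

The residue is -5/7.


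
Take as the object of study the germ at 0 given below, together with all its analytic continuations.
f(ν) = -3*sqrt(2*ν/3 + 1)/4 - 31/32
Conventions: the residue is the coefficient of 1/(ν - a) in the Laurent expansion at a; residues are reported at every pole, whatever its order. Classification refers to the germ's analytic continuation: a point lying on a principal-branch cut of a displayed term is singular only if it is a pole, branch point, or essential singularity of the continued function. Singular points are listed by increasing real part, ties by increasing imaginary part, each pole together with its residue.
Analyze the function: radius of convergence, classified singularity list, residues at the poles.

Branch term (-3/4)*sqrt(1 - ν/(-3/2)): its argument vanishes at ν = -3/2, a square-root branch point, modulus 3/2.
The radius of convergence is the smallest modulus among the singular points: 3/2.

Radius of convergence at 0: 3/2.
At -3/2: an algebraic (square-root) branch point.


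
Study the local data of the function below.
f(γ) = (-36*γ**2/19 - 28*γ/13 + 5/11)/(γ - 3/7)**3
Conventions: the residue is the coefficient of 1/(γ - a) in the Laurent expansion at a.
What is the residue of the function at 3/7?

The residue is -36/19.

At the order-3 pole 3/7 set g(γ) = (γ - (3/7))^3*f(γ) = -36*γ**2/19 - 28*γ/13 + 5/11.
Order-3 pole: residue = g''(a)/2; g''(3/7) = -72/19, so the residue is -36/19.


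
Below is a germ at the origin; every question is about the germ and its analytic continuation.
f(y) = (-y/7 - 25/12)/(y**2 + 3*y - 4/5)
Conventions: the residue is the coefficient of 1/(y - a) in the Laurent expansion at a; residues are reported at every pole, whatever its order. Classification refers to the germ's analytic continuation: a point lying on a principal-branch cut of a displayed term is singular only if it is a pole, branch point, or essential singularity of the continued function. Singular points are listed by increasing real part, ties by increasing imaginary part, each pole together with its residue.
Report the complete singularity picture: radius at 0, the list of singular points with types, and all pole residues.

Denominator factor (y**2 + 3*y - 4/5): discriminant 61/5, real irrational roots -3/2 + (1/10)*sqrt(305) and -3/2 - (1/10)*sqrt(305); poles of order 1, moduli -3/2 + (1/10)*sqrt(305) and 3/2 + (1/10)*sqrt(305).
The radius of convergence is the smallest modulus among the singular points: -3/2 + (1/10)*sqrt(305).
The factor y**2 + 3*y - 4/5 splits as (y - a)(y - a') with a = -3/2 - (1/10)*sqrt(305), a' = -3/2 + (1/10)*sqrt(305). At the order-1 pole a set g(y) = (y - a)*f(y) = [-y/7 - 25/12] / (y - a').
Simple pole: residue = g(a) at a = -3/2 - (1/10)*sqrt(305), which is -1/14 + (157/5124)*sqrt(305).
The factor y**2 + 3*y - 4/5 splits as (y - a)(y - a') with a = -3/2 + (1/10)*sqrt(305), a' = -3/2 - (1/10)*sqrt(305). At the order-1 pole a set g(y) = (y - a)*f(y) = [-y/7 - 25/12] / (y - a').
Simple pole: residue = g(a) at a = -3/2 + (1/10)*sqrt(305), which is -1/14 - (157/5124)*sqrt(305).
List the singular points by increasing real part (a conjugate pair: the negative imaginary part first).

Radius of convergence at 0: -3/2 + (1/10)*sqrt(305).
At -3/2 - (1/10)*sqrt(305): a pole of order 1; residue -1/14 + (157/5124)*sqrt(305).
At -3/2 + (1/10)*sqrt(305): a pole of order 1; residue -1/14 - (157/5124)*sqrt(305).


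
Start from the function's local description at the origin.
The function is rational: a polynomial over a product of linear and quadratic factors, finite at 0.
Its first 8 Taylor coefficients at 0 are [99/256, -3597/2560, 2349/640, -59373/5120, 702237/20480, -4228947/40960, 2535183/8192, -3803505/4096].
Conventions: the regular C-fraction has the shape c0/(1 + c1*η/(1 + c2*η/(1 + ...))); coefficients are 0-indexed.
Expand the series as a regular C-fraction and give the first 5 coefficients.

The regular C-fraction coefficients are [99/256, 109/30, -36731/35970, -61658415/44040469, 469746240751/603940064364].


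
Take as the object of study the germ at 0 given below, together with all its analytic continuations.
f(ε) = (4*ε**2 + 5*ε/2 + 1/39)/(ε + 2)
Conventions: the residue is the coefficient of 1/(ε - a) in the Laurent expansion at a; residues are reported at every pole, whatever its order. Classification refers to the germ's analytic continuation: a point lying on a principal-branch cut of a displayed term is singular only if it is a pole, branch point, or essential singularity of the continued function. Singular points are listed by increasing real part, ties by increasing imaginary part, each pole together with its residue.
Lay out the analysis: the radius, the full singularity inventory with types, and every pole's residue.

Denominator factor (ε + 2): pole of order 1 at -2, modulus 2.
The radius of convergence is the smallest modulus among the singular points: 2.
At the order-1 pole -2 set g(ε) = (ε - (-2))*f(ε) = 4*ε**2 + 5*ε/2 + 1/39.
Simple pole: residue = g(a) at a = -2, which is 430/39.

Radius of convergence at 0: 2.
At -2: a pole of order 1; residue 430/39.


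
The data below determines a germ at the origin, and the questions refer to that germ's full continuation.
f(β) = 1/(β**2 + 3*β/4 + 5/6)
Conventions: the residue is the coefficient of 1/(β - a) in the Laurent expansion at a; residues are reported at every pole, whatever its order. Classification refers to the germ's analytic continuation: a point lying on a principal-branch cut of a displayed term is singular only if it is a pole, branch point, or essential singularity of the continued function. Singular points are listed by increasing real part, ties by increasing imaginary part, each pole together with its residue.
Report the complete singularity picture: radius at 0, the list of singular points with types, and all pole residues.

Denominator factor (β**2 + 3*β/4 + 5/6): discriminant -133/48, complex-conjugate roots (-3/8) + ((1/24)*sqrt(399))*i and (-3/8) - ((1/24)*sqrt(399))*i; poles of order 1, moduli (1/6)*sqrt(30) and (1/6)*sqrt(30).
The radius of convergence is the smallest modulus among the singular points: (1/6)*sqrt(30).
The factor β**2 + 3*β/4 + 5/6 splits as (β - a)(β - a') with a = (-3/8) - ((1/24)*sqrt(399))*i, a' = (-3/8) + ((1/24)*sqrt(399))*i. At the order-1 pole a set g(β) = (β - a)*f(β) = [1] / (β - a').
Simple pole: residue = g(a) at a = (-3/8) - ((1/24)*sqrt(399))*i, which is ((4/133)*sqrt(399))*i.
The factor β**2 + 3*β/4 + 5/6 splits as (β - a)(β - a') with a = (-3/8) + ((1/24)*sqrt(399))*i, a' = (-3/8) - ((1/24)*sqrt(399))*i. At the order-1 pole a set g(β) = (β - a)*f(β) = [1] / (β - a').
Simple pole: residue = g(a) at a = (-3/8) + ((1/24)*sqrt(399))*i, which is -((4/133)*sqrt(399))*i.
List the singular points by increasing real part (a conjugate pair: the negative imaginary part first).

Radius of convergence at 0: (1/6)*sqrt(30).
At (-3/8) - ((1/24)*sqrt(399))*i: a pole of order 1; residue ((4/133)*sqrt(399))*i.
At (-3/8) + ((1/24)*sqrt(399))*i: a pole of order 1; residue -((4/133)*sqrt(399))*i.


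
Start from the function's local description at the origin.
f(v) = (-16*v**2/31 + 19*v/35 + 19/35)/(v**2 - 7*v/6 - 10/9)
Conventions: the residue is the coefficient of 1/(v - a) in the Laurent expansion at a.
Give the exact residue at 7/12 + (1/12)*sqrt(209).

The residue is -193/6510 - (849/453530)*sqrt(209).

The factor v**2 - 7*v/6 - 10/9 splits as (v - a)(v - a') with a = 7/12 + (1/12)*sqrt(209), a' = 7/12 - (1/12)*sqrt(209). At the order-1 pole a set g(v) = (v - a)*f(v) = [-16*v**2/31 + 19*v/35 + 19/35] / (v - a').
Simple pole: residue = g(a) at a = 7/12 + (1/12)*sqrt(209), which is -193/6510 - (849/453530)*sqrt(209).


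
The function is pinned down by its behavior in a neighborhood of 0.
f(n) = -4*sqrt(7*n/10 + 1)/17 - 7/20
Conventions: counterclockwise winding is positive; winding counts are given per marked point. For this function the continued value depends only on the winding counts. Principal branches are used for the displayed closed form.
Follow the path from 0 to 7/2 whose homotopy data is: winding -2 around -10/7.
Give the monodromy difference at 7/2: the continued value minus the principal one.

The rational part is single-valued and drops out of the difference; each branch term changes only by its own monodromy.
(-4/17)*sqrt(1 - n/(-10/7)): winding -2 is even, the square root returns to the same sheet, contribution 0.
Summing the contributions at n = 7/2 gives 0.

Continued minus principal equals 0.


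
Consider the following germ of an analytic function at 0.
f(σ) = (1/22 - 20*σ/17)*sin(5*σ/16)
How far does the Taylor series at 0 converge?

The radius of convergence is infinite.

The factor sin(5*σ/16) is entire and contributes no finite singular point.
The polynomial part has no poles.
No finite singular points: the Taylor series at 0 converges everywhere.


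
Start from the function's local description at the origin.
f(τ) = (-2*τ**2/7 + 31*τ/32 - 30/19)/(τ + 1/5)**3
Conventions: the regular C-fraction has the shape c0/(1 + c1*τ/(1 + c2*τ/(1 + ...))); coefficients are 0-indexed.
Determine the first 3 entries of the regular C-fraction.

The regular C-fraction coefficients are [-3750/19, 14989/960, -544472287/100726080].

Taylor coefficients (expand at 0): a_0 = -3750/19, a_1 = 1873625/608, a_2 = -133882625/4256.
c0 = a_0 = -3750/19. Peel one level at a time: if S = 1 + c*τ/S' with S'(0) = 1, then c is the τ-coefficient of S and S' = c*τ/(S - 1).
S_1 = c0/f = 1 + (14989/960)*τ + (544472287/6451200)*τ^2 + ...; c1 = 14989/960.
S_2 = c1*τ/(S_1 - 1) = 1 + (-544472287/100726080)*τ + ...; c2 = -544472287/100726080.


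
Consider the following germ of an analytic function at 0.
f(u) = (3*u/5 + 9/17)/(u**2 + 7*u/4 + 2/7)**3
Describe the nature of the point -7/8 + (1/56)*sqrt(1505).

The point is a pole of order 3.

The denominator factor u**2 + 7*u/4 + 2/7 vanishes at -7/8 + (1/56)*sqrt(1505) and appears to the power 3; the numerator there equals 3/680 + (3/280)*sqrt(1505), nonzero, and no other factor vanishes.
Hence a pole whose order is the multiplicity, 3.


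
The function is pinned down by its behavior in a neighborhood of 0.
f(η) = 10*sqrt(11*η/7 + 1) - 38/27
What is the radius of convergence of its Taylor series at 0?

The radius of convergence is 7/11.

Branch term (10)*sqrt(1 - η/(-7/11)): its argument vanishes at η = -7/11, a square-root branch point, modulus 7/11.
The radius of convergence is the smallest modulus among the singular points: 7/11.


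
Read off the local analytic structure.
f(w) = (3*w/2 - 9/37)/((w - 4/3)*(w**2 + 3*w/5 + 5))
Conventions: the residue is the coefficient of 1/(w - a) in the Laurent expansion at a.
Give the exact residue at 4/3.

The residue is 2925/12617.

At the order-1 pole 4/3 set g(w) = (w - (4/3))*f(w) = (3*w/2 - 9/37)/(w**2 + 3*w/5 + 5).
Simple pole: residue = g(a) at a = 4/3, which is 2925/12617.


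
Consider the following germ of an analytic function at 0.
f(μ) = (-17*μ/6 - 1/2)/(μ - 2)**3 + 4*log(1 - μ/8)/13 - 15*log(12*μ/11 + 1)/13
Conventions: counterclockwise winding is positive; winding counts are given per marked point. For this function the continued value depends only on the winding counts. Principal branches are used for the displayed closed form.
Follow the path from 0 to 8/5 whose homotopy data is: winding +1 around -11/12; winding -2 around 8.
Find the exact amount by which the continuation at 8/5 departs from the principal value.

The rational part is single-valued and drops out of the difference; each branch term changes only by its own monodromy.
(-15/13)*log(1 - μ/(-11/12)): each positive loop around -11/12 adds 2*pi*i to the log, so winding +1 contributes (-15/13)*(1)*2*pi*i = -(30/13)*pi*i.
(4/13)*log(1 - μ/(8)): each positive loop around 8 adds 2*pi*i to the log, so winding -2 contributes (4/13)*(-2)*2*pi*i = -(16/13)*pi*i.
Summing the contributions at μ = 8/5 gives -(46/13)*pi*i.

Continued minus principal equals -(46/13)*pi*i.
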